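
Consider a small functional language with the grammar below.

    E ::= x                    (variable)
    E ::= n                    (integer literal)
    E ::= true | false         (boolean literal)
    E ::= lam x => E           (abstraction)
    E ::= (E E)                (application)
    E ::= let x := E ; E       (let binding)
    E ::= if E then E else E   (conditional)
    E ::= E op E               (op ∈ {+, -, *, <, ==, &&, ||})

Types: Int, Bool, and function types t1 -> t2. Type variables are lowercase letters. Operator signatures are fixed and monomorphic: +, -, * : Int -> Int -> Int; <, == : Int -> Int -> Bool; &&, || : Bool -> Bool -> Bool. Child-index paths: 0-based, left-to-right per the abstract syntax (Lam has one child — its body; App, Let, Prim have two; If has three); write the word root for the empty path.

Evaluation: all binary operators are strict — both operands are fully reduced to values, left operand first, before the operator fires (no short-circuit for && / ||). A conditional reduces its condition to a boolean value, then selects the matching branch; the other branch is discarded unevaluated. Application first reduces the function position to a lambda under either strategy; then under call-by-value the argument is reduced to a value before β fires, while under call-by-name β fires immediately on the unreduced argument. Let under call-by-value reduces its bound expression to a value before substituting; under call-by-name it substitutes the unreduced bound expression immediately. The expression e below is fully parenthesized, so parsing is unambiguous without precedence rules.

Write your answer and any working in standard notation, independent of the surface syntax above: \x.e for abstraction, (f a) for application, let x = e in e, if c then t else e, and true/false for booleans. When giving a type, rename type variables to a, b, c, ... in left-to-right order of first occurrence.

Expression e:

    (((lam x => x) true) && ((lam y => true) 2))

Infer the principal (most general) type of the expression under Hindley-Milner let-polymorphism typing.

Answer: Bool

Working:
x : a
\x._ : a -> a
  unify a -> a ~ Bool -> b
  unify a ~ Bool
  unify Bool ~ b
_ _ : Bool
  unify Bool ~ Bool
\y._ : c -> Bool
  unify c -> Bool ~ Int -> d
  unify c ~ Int
  unify Bool ~ d
_ _ : Bool
  unify Bool ~ Bool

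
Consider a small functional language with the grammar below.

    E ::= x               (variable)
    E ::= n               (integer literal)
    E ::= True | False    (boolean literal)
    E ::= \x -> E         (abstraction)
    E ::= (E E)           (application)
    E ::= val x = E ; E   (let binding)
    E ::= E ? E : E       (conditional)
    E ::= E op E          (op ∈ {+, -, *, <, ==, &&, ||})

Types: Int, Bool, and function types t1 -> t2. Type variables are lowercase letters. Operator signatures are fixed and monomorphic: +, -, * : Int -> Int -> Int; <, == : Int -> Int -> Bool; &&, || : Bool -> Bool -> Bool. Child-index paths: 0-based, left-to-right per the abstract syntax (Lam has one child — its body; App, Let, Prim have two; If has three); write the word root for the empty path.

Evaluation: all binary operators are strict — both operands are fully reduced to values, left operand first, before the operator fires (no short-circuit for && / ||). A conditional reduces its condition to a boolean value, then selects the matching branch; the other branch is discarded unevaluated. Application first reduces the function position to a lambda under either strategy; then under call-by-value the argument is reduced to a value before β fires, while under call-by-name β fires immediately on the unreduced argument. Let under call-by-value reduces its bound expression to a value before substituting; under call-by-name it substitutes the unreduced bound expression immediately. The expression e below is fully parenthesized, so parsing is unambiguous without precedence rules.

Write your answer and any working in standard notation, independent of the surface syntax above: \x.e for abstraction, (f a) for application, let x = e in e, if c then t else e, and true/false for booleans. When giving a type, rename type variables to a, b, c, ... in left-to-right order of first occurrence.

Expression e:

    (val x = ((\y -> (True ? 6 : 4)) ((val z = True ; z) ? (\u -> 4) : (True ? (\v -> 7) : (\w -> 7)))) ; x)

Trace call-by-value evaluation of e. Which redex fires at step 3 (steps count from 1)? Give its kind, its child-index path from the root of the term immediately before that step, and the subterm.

Answer: beta at 0 : ((\y.(if true then 6 else 4)) (\u.4))

Derivation:
step 0: (let x = ((\y.(if true then 6 else 4)) (if (let z = true in z) then (\u.4) else (if true then (\v.7) else (\w.7)))) in x)
step 1: [let@0.1.0] (let x = ((\y.(if true then 6 else 4)) (if true then (\u.4) else (if true then (\v.7) else (\w.7)))) in x)
step 2: [if@0.1] (let x = ((\y.(if true then 6 else 4)) (\u.4)) in x)
step 3: [beta@0] (let x = (if true then 6 else 4) in x)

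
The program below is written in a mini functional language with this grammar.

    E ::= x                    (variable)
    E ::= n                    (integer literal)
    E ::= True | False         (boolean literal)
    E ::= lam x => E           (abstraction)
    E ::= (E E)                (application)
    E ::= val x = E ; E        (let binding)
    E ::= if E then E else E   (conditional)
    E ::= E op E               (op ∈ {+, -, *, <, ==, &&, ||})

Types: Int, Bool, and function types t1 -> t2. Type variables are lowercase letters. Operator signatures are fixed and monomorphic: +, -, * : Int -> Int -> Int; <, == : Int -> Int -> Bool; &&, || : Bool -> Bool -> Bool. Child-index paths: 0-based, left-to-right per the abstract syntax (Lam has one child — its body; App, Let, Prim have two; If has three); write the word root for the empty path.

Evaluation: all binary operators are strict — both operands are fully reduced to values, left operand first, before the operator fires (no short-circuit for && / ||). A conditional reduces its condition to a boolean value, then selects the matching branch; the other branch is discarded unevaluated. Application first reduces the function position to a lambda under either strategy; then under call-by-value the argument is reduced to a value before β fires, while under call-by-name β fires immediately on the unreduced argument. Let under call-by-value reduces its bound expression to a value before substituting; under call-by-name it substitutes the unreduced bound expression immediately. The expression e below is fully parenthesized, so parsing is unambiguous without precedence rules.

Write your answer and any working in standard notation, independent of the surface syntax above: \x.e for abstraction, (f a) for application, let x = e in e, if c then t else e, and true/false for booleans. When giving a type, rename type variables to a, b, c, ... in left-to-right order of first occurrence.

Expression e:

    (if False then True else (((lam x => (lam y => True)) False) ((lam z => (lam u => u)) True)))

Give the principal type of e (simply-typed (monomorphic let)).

Working:
  unify Bool ~ Bool
\y._ : b -> Bool
\x._ : a -> b -> Bool
  unify a -> b -> Bool ~ Bool -> c
  unify a ~ Bool
  unify b -> Bool ~ c
_ _ : b -> Bool
u : e
\u._ : e -> e
\z._ : d -> e -> e
  unify d -> e -> e ~ Bool -> f
  unify d ~ Bool
  unify e -> e ~ f
_ _ : e -> e
  unify b -> Bool ~ (e -> e) -> g
  unify b ~ e -> e
  unify Bool ~ g
_ _ : Bool
  unify Bool ~ Bool

Answer: Bool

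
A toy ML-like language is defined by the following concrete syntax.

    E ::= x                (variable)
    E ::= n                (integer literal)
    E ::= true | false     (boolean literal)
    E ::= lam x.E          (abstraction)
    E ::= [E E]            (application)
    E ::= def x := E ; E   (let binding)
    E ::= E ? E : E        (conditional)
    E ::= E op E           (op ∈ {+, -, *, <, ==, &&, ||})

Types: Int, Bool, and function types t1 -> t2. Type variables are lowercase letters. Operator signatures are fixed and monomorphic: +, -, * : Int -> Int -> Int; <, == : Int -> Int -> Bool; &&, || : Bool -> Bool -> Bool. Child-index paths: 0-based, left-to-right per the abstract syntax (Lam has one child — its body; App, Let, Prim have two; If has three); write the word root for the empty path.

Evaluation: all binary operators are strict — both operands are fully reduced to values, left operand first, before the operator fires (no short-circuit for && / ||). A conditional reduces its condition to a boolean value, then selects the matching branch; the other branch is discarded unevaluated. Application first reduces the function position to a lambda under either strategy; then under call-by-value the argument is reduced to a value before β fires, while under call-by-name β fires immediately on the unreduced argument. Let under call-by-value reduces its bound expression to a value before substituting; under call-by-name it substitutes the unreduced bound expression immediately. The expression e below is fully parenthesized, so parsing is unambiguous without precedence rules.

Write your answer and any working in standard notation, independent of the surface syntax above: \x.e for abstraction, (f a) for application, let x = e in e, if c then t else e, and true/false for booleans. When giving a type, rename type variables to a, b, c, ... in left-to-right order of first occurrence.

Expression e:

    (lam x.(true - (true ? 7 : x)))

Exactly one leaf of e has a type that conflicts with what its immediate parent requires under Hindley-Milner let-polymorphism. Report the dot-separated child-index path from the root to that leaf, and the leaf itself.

Answer: 0.0 : true

Working:
  unify Bool ~ Int
  FAIL: mismatch Bool ~ Int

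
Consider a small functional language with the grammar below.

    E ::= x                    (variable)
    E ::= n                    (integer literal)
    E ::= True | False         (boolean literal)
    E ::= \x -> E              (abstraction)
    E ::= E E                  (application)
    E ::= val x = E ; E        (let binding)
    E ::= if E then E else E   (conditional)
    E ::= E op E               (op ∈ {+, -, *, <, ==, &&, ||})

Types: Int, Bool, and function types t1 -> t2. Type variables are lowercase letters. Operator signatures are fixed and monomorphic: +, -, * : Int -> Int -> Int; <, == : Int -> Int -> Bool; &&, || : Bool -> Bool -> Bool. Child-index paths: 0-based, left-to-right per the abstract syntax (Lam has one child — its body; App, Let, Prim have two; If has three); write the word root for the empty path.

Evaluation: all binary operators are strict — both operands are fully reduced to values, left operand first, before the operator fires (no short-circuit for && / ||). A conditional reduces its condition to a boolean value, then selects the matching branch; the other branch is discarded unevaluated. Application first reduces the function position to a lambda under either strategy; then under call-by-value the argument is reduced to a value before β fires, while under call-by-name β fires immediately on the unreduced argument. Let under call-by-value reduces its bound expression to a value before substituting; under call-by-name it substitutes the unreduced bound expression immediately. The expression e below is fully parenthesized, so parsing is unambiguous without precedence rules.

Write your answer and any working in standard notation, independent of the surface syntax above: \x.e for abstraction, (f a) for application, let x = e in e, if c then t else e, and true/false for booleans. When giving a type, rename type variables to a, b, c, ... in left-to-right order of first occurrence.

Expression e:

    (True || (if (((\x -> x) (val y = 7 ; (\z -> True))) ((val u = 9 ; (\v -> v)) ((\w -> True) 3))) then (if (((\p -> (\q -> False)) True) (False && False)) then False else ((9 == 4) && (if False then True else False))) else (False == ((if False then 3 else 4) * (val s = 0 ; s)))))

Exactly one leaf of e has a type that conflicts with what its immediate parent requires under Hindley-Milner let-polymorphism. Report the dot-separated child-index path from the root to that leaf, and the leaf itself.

Working:
  unify Bool ~ Bool
x : a
\x._ : a -> a
let y : Int
\z._ : b -> Bool
  unify a -> a ~ (b -> Bool) -> c
  unify a ~ b -> Bool
  unify b -> Bool ~ c
_ _ : b -> Bool
let u : Int
v : d
\v._ : d -> d
\w._ : e -> Bool
  unify e -> Bool ~ Int -> f
  unify e ~ Int
  unify Bool ~ f
_ _ : Bool
  unify d -> d ~ Bool -> g
  unify d ~ Bool
  unify Bool ~ g
_ _ : Bool
  unify b -> Bool ~ Bool -> h
  unify b ~ Bool
  unify Bool ~ h
_ _ : Bool
  unify Bool ~ Bool
\q._ : j -> Bool
\p._ : i -> j -> Bool
  unify i -> j -> Bool ~ Bool -> k
  unify i ~ Bool
  unify j -> Bool ~ k
_ _ : j -> Bool
  unify Bool ~ Bool
  unify Bool ~ Bool
  unify j -> Bool ~ Bool -> l
  unify j ~ Bool
  unify Bool ~ l
_ _ : Bool
  unify Bool ~ Bool
  unify Int ~ Int
  unify Int ~ Int
  unify Bool ~ Bool
  unify Bool ~ Bool
  unify Bool ~ Bool
  unify Bool ~ Bool
  unify Bool ~ Bool
  unify Bool ~ Int
  FAIL: mismatch Bool ~ Int

Answer: 1.2.0 : false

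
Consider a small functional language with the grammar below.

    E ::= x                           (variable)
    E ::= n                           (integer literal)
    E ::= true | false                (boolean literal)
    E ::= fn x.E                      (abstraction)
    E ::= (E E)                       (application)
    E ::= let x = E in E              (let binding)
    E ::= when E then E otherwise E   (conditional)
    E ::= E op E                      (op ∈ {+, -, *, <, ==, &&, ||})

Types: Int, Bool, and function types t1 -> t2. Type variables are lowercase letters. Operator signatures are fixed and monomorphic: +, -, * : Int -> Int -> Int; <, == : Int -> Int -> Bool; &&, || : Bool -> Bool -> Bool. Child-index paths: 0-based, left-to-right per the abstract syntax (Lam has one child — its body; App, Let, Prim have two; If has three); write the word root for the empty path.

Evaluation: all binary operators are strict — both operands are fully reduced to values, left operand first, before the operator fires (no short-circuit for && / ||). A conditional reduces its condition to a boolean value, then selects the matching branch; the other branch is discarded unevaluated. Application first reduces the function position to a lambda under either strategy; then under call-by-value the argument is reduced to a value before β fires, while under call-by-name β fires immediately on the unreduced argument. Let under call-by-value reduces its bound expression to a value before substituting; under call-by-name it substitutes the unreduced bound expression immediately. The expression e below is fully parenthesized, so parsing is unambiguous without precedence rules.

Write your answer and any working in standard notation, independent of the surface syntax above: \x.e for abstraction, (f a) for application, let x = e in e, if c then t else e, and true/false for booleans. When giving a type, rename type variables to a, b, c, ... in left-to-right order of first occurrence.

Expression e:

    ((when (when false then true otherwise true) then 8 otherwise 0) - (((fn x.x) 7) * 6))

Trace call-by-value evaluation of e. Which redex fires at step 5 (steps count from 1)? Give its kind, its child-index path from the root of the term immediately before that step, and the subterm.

Derivation:
step 0: ((if (if false then true else true) then 8 else 0) - (((\x.x) 7) * 6))
step 1: [if@0.0] ((if true then 8 else 0) - (((\x.x) 7) * 6))
step 2: [if@0] (8 - (((\x.x) 7) * 6))
step 3: [beta@1.0] (8 - (7 * 6))
step 4: [delta@1] (8 - 42)
step 5: [delta@root] -34

Answer: delta at root : (8 - 42)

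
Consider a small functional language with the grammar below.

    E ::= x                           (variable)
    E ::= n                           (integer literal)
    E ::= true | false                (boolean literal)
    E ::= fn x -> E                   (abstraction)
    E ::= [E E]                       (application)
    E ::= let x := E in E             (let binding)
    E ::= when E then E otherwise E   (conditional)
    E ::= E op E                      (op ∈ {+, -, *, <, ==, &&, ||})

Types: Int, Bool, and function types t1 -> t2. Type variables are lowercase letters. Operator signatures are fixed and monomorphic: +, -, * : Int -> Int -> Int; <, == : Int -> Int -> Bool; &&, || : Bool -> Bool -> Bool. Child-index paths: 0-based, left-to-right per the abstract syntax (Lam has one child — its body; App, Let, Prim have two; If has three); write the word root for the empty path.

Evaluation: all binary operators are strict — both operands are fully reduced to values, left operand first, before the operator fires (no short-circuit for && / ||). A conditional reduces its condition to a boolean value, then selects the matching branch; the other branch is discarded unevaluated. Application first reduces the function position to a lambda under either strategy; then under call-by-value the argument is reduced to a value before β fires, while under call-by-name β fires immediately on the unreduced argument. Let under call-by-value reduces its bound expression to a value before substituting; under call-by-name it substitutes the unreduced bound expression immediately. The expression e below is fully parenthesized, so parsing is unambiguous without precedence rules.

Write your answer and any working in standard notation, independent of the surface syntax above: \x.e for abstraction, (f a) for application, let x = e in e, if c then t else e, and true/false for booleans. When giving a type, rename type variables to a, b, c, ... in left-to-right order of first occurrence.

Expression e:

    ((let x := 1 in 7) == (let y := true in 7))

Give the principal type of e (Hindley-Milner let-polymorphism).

Answer: Bool

Working:
let x : Int
  unify Int ~ Int
let y : Bool
  unify Int ~ Int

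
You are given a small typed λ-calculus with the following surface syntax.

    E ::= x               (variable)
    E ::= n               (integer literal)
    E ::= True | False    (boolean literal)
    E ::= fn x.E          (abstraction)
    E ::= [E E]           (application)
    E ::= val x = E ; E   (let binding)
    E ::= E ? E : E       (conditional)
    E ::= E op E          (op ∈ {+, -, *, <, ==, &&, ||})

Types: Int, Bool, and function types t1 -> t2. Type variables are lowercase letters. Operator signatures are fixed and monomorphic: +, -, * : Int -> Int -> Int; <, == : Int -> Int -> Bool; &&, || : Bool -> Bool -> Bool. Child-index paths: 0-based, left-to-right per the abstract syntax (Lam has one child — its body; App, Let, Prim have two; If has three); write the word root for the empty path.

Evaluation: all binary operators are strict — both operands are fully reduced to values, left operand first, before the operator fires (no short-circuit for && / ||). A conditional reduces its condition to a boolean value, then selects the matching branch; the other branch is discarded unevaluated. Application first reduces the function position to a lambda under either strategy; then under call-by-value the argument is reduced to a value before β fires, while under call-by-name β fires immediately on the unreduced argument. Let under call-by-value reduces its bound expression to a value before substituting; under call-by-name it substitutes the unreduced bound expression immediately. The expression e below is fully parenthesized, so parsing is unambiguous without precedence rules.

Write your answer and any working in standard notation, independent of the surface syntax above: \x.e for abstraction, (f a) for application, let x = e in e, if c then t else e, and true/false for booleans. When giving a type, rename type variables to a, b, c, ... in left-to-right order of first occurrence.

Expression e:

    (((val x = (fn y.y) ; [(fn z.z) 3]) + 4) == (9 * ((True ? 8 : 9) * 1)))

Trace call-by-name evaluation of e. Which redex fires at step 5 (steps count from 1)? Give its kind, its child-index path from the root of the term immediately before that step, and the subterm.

Trace:
step 0: (((let x = (\y.y) in ((\z.z) 3)) + 4) == (9 * ((if true then 8 else 9) * 1)))
step 1: [let@0.0] ((((\z.z) 3) + 4) == (9 * ((if true then 8 else 9) * 1)))
step 2: [beta@0.0] ((3 + 4) == (9 * ((if true then 8 else 9) * 1)))
step 3: [delta@0] (7 == (9 * ((if true then 8 else 9) * 1)))
step 4: [if@1.1.0] (7 == (9 * (8 * 1)))
step 5: [delta@1.1] (7 == (9 * 8))

Answer: delta at 1.1 : (8 * 1)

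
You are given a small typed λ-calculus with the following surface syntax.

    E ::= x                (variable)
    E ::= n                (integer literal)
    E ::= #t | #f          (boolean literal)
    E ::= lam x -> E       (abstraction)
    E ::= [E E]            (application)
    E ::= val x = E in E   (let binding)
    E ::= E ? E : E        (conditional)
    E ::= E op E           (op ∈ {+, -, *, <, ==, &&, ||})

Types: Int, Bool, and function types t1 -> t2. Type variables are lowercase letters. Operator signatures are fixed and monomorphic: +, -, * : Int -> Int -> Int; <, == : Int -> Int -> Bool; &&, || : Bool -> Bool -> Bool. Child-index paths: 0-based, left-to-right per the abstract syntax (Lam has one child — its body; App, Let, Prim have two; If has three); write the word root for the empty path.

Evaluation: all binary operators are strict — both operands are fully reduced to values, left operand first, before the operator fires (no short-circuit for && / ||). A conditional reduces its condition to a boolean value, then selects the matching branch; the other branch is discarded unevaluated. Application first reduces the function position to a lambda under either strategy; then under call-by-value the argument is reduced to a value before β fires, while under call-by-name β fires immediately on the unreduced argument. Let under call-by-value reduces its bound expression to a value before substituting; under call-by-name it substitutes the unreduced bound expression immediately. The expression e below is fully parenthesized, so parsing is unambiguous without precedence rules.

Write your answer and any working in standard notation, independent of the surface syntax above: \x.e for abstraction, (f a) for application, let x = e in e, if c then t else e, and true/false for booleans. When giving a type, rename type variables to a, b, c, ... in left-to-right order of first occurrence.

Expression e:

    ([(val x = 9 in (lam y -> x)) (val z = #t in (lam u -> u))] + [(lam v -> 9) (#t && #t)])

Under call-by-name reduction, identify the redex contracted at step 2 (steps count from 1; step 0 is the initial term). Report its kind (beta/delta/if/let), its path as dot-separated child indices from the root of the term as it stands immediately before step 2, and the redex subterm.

Answer: beta at 0 : ((\y.9) (let z = true in (\u.u)))

Trace:
step 0: (((let x = 9 in (\y.x)) (let z = true in (\u.u))) + ((\v.9) (true && true)))
step 1: [let@0.0] (((\y.9) (let z = true in (\u.u))) + ((\v.9) (true && true)))
step 2: [beta@0] (9 + ((\v.9) (true && true)))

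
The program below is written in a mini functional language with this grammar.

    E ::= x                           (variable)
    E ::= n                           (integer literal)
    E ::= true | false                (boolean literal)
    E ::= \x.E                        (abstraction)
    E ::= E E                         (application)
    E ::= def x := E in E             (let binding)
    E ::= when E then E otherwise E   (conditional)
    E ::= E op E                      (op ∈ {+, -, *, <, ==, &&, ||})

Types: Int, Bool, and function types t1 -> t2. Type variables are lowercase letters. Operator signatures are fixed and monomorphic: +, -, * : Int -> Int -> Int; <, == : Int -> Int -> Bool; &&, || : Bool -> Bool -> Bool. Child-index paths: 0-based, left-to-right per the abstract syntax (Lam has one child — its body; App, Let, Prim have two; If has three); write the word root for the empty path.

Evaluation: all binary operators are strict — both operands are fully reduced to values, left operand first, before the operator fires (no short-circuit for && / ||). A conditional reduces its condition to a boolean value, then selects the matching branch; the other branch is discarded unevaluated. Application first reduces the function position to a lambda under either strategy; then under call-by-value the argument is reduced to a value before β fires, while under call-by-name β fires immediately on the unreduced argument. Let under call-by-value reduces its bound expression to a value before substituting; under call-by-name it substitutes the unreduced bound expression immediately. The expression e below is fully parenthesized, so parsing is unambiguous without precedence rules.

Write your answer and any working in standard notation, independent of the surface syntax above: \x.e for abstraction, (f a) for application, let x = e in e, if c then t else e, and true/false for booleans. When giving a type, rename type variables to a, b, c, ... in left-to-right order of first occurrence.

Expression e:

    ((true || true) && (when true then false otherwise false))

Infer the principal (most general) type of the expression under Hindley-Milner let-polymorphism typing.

Answer: Bool

Derivation:
  unify Bool ~ Bool
  unify Bool ~ Bool
  unify Bool ~ Bool
  unify Bool ~ Bool
  unify Bool ~ Bool
  unify Bool ~ Bool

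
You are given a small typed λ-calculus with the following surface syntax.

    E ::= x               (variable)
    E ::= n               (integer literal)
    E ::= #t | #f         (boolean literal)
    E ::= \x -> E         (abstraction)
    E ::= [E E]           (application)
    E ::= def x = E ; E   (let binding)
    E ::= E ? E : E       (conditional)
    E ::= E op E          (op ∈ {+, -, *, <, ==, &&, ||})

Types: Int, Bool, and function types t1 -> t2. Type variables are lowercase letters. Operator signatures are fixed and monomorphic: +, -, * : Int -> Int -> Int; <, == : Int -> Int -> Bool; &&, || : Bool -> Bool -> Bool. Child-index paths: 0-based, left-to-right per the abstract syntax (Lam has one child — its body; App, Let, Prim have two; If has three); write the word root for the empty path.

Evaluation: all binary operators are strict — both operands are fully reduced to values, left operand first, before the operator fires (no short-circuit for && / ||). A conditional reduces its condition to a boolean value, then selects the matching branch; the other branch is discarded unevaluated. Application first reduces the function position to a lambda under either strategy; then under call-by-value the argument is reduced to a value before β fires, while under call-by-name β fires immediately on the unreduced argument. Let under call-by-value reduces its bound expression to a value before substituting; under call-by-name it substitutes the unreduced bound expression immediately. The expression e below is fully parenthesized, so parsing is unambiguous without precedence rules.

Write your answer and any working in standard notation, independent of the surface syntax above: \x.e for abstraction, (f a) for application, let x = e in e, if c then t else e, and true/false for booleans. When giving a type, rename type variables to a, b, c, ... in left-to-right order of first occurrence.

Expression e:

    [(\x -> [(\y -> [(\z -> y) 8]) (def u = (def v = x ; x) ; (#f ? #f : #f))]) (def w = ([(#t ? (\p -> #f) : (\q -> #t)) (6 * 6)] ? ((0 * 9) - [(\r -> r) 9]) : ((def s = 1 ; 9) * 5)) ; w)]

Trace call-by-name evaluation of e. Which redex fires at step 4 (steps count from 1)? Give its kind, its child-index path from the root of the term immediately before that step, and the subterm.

Answer: let at root : (let u = (let v = (let w = (if ((if true then (\p.false) else (\q.true)) (6 * 6)) then ((0 * 9) - ((\r.r) 9)) else ((let s = 1 in 9) * 5)) in w) in (let w = (if ((if true then (\p.false) else (\q.true)) (6 * 6)) then ((0 * 9) - ((\r.r) 9)) else ((let s = 1 in 9) * 5)) in w)) in (if false then false else false))

Trace:
step 0: ((\x.((\y.((\z.y) 8)) (let u = (let v = x in x) in (if false then false else false)))) (let w = (if ((if true then (\p.false) else (\q.true)) (6 * 6)) then ((0 * 9) - ((\r.r) 9)) else ((let s = 1 in 9) * 5)) in w))
step 1: [beta@root] ((\y.((\z.y) 8)) (let u = (let v = (let w = (if ((if true then (\p.false) else (\q.true)) (6 * 6)) then ((0 * 9) - ((\r.r) 9)) else ((let s = 1 in 9) * 5)) in w) in (let w = (if ((if true then (\p.false) else (\q.true)) (6 * 6)) then ((0 * 9) - ((\r.r) 9)) else ((let s = 1 in 9) * 5)) in w)) in (if false then false else false)))
step 2: [beta@root] ((\z.(let u = (let v = (let w = (if ((if true then (\p.false) else (\q.true)) (6 * 6)) then ((0 * 9) - ((\r.r) 9)) else ((let s = 1 in 9) * 5)) in w) in (let w = (if ((if true then (\p.false) else (\q.true)) (6 * 6)) then ((0 * 9) - ((\r.r) 9)) else ((let s = 1 in 9) * 5)) in w)) in (if false then false else false))) 8)
step 3: [beta@root] (let u = (let v = (let w = (if ((if true then (\p.false) else (\q.true)) (6 * 6)) then ((0 * 9) - ((\r.r) 9)) else ((let s = 1 in 9) * 5)) in w) in (let w = (if ((if true then (\p.false) else (\q.true)) (6 * 6)) then ((0 * 9) - ((\r.r) 9)) else ((let s = 1 in 9) * 5)) in w)) in (if false then false else false))
step 4: [let@root] (if false then false else false)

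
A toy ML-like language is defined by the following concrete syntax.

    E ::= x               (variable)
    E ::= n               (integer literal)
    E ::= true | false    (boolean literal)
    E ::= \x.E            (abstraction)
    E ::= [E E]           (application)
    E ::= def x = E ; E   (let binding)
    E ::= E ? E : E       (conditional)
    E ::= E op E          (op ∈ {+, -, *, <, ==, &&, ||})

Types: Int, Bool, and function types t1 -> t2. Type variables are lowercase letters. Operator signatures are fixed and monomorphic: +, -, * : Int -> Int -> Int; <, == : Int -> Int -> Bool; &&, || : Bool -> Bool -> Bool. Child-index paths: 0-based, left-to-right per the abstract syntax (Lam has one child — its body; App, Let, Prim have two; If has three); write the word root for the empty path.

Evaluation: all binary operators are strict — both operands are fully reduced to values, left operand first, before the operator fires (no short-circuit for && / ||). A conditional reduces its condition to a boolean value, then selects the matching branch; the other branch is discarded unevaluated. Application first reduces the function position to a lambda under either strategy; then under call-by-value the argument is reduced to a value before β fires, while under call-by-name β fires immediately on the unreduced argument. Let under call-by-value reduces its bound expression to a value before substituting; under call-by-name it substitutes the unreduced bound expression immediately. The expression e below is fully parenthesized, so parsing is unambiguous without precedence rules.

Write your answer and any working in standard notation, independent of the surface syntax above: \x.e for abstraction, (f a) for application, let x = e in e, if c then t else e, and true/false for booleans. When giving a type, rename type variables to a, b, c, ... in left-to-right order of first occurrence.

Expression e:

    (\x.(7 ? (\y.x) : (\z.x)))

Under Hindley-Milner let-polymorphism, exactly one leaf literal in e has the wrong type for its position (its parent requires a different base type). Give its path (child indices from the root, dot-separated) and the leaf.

Answer: 0.0 : 7

Working:
  unify Int ~ Bool
  FAIL: mismatch Int ~ Bool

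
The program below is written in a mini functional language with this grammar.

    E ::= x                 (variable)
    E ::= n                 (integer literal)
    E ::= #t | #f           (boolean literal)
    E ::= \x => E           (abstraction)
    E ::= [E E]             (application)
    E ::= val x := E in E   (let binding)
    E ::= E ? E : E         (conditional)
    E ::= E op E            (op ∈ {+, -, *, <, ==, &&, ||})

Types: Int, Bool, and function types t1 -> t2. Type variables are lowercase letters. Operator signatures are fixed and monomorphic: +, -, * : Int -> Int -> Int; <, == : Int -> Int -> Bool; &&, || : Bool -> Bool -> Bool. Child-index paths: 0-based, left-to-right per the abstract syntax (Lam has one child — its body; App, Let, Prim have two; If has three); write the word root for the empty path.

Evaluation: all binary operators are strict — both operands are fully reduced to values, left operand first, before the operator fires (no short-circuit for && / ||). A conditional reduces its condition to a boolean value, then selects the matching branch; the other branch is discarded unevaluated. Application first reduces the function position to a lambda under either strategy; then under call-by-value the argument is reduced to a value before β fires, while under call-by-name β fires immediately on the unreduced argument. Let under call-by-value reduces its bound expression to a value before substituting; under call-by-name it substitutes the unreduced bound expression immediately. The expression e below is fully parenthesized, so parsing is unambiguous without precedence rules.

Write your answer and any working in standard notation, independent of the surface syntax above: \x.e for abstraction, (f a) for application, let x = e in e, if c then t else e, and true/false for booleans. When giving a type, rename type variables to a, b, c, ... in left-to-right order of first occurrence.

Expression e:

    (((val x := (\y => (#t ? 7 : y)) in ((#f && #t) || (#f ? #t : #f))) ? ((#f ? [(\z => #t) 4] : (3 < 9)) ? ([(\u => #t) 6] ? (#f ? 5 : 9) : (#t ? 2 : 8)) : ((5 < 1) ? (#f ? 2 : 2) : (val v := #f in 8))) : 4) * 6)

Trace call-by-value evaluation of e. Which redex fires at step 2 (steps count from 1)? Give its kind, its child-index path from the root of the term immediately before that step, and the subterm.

Working:
step 0: ((if (let x = (\y.(if true then 7 else y)) in ((false && true) || (if false then true else false))) then (if (if false then ((\z.true) 4) else (3 < 9)) then (if ((\u.true) 6) then (if false then 5 else 9) else (if true then 2 else 8)) else (if (5 < 1) then (if false then 2 else 2) else (let v = false in 8))) else 4) * 6)
step 1: [let@0.0] ((if ((false && true) || (if false then true else false)) then (if (if false then ((\z.true) 4) else (3 < 9)) then (if ((\u.true) 6) then (if false then 5 else 9) else (if true then 2 else 8)) else (if (5 < 1) then (if false then 2 else 2) else (let v = false in 8))) else 4) * 6)
step 2: [delta@0.0.0] ((if (false || (if false then true else false)) then (if (if false then ((\z.true) 4) else (3 < 9)) then (if ((\u.true) 6) then (if false then 5 else 9) else (if true then 2 else 8)) else (if (5 < 1) then (if false then 2 else 2) else (let v = false in 8))) else 4) * 6)

Answer: delta at 0.0.0 : (false && true)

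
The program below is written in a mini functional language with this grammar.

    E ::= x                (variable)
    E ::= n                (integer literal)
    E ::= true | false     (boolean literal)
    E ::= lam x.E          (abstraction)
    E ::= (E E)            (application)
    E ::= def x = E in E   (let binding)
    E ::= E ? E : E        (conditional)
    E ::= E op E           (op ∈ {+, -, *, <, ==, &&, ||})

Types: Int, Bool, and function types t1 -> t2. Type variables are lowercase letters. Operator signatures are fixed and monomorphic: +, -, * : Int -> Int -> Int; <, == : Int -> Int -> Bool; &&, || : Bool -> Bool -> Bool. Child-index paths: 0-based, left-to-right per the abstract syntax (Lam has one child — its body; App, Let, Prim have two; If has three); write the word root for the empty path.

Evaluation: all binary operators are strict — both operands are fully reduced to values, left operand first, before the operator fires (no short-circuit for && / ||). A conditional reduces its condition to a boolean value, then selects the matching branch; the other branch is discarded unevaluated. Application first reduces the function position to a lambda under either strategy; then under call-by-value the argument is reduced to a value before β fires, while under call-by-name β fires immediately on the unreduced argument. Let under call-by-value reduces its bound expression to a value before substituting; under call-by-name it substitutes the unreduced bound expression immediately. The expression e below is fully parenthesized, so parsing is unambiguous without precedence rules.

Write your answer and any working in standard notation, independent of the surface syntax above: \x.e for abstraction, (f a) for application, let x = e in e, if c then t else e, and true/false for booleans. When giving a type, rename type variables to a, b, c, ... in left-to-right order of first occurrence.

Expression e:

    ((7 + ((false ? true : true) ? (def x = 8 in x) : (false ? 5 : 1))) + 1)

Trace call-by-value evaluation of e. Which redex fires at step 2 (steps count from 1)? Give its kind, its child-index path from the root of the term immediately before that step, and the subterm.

Answer: if at 0.1 : (if true then (let x = 8 in x) else (if false then 5 else 1))

Working:
step 0: ((7 + (if (if false then true else true) then (let x = 8 in x) else (if false then 5 else 1))) + 1)
step 1: [if@0.1.0] ((7 + (if true then (let x = 8 in x) else (if false then 5 else 1))) + 1)
step 2: [if@0.1] ((7 + (let x = 8 in x)) + 1)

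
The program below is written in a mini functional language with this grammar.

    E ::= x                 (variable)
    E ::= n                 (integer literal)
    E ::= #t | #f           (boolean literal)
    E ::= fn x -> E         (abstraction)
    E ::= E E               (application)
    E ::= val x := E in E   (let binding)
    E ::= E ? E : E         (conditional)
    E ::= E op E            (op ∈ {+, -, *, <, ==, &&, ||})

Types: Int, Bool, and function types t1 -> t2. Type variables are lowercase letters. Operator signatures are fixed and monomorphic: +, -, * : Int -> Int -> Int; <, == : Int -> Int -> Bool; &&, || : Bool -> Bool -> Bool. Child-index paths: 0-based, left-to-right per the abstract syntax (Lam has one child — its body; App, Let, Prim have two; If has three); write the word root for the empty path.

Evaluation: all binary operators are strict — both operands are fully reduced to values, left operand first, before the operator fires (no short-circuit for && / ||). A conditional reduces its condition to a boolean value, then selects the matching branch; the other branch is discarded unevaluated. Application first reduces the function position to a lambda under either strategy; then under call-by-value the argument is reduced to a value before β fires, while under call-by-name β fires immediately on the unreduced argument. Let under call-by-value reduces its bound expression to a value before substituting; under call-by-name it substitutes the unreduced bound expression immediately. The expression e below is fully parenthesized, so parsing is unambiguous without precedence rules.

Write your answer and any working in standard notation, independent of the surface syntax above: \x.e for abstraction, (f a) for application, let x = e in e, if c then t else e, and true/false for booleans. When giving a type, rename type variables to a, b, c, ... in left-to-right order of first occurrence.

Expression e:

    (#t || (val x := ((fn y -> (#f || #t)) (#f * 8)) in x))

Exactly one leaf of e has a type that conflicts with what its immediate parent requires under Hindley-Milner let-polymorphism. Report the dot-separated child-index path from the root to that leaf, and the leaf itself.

Working:
  unify Bool ~ Bool
  unify Bool ~ Bool
  unify Bool ~ Bool
\y._ : a -> Bool
  unify Bool ~ Int
  FAIL: mismatch Bool ~ Int

Answer: 1.0.1.0 : false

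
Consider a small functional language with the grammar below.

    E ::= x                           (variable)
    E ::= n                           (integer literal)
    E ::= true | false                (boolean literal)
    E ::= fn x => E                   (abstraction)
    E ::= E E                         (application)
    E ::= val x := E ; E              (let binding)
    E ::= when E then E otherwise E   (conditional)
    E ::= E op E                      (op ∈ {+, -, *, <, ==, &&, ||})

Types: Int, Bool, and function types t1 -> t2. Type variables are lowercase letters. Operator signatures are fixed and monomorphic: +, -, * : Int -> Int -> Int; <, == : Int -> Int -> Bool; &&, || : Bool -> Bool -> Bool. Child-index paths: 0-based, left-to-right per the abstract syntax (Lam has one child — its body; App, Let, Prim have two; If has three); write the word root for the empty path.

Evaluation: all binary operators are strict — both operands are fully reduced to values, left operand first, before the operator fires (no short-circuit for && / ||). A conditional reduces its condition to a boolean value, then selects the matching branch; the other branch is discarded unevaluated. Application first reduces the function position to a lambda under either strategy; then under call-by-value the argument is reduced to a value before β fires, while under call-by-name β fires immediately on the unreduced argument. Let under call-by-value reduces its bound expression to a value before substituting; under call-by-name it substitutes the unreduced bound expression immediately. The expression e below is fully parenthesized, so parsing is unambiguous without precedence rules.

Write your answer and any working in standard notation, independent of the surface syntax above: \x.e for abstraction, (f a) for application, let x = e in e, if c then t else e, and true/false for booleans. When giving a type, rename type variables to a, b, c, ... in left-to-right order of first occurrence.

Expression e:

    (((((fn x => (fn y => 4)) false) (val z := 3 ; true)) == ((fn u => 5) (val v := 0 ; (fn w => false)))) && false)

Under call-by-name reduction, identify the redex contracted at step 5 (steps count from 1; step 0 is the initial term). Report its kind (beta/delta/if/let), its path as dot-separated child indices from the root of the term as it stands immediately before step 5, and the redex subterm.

Derivation:
step 0: (((((\x.(\y.4)) false) (let z = 3 in true)) == ((\u.5) (let v = 0 in (\w.false)))) && false)
step 1: [beta@0.0.0] ((((\y.4) (let z = 3 in true)) == ((\u.5) (let v = 0 in (\w.false)))) && false)
step 2: [beta@0.0] ((4 == ((\u.5) (let v = 0 in (\w.false)))) && false)
step 3: [beta@0.1] ((4 == 5) && false)
step 4: [delta@0] (false && false)
step 5: [delta@root] false

Answer: delta at root : (false && false)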